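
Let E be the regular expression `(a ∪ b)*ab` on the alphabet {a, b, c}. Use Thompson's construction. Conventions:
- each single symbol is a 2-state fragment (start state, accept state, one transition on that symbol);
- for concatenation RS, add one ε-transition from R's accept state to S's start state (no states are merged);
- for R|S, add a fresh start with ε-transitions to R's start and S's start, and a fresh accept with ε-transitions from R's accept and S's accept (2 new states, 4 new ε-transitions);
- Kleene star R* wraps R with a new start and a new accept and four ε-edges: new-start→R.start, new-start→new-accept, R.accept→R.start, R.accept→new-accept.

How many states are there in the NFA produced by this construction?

Recursing over subexpressions:
Each of the 4 symbol leaves contributes a 2-state fragment.
  a ∪ b : 6 states
  (a ∪ b)* : 8 states
  (a ∪ b)*ab : 12 states

12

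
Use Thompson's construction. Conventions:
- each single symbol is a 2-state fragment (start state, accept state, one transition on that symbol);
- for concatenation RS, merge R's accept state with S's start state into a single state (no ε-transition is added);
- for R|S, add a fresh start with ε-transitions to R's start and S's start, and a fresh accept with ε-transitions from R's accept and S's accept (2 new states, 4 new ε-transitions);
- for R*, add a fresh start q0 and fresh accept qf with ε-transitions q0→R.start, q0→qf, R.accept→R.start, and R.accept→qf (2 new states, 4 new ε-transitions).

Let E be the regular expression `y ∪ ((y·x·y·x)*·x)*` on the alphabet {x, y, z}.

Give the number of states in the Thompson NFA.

14

Per subexpression:
Each of the 6 symbol leaves contributes a 2-state fragment.
  y·x·y·x — 5 states
  (y·x·y·x)* — 7 states
  (y·x·y·x)*·x — 8 states
  ((y·x·y·x)*·x)* — 10 states
  y ∪ ((y·x·y·x)*·x)* — 14 states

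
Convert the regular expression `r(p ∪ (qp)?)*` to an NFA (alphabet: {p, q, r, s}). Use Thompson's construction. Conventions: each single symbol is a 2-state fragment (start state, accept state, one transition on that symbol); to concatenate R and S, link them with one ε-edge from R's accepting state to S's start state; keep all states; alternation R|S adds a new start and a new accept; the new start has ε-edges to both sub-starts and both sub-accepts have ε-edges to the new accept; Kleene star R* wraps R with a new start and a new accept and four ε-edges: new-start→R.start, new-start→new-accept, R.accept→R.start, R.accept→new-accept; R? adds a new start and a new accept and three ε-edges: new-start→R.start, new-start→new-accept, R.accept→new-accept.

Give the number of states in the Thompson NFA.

14

Recursing over subexpressions:
Each of the 4 symbol leaves contributes a 2-state fragment.
  qp : 4 states
  (qp)? : 6 states
  p ∪ (qp)? : 10 states
  (p ∪ (qp)?)* : 12 states
  r(p ∪ (qp)?)* : 14 states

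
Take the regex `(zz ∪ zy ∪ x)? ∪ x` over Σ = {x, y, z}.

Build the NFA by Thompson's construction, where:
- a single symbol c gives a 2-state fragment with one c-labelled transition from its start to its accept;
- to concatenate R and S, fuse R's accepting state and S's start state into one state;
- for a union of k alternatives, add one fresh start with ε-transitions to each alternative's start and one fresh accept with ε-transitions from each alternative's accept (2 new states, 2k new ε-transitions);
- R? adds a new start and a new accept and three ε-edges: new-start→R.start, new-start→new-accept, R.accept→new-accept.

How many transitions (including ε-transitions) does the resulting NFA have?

19

Per subexpression:
Each of the 6 symbol leaves contributes 1 transition (1 symbol, 0 ε).
  zz = 2 transitions (2 symbol, 0 ε)
  zy = 2 transitions (2 symbol, 0 ε)
  zz ∪ zy ∪ x = 11 transitions (5 symbol, 6 ε)
  (zz ∪ zy ∪ x)? = 14 transitions (5 symbol, 9 ε)
  (zz ∪ zy ∪ x)? ∪ x = 19 transitions (6 symbol, 13 ε)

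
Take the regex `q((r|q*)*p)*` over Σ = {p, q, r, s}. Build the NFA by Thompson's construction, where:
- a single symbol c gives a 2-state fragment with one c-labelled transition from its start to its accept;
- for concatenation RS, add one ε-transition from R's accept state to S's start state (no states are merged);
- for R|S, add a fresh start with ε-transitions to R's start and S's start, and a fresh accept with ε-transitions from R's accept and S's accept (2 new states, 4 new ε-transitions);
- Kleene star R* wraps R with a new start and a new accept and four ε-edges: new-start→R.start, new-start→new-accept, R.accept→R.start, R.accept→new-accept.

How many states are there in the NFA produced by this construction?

16

By structural recursion:
Each of the 4 symbol leaves contributes a 2-state fragment.
  q* : 4 states
  r|q* : 8 states
  (r|q*)* : 10 states
  (r|q*)*p : 12 states
  ((r|q*)*p)* : 14 states
  q((r|q*)*p)* : 16 states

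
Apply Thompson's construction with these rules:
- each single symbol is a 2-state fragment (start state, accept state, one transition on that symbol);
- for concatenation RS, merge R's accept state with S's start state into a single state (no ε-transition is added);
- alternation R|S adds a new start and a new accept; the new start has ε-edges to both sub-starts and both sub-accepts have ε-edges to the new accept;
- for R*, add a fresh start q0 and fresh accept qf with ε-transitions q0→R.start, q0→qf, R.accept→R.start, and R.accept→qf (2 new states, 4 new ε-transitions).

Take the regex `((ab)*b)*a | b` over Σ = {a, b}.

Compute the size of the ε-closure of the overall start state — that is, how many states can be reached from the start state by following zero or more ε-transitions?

7

Let C(F) = |ε-closure(F.start)| within fragment F, and note whether F accepts ε. Symbol fragments have C = 1 and do not accept ε. Then:
  ab : |closure| equals the left operand's closure size = 1 (its accept is not ε-reachable, so the closure stops there)
  (ab)* : |closure| = 1 (new start) + 1 (body) + 1 (new accept) = 3
  (ab)*b : the left operand accepts ε, so the closure extends into the next operand (the shared merged state is already counted); |closure| = 3 + (1−1) = 3
  ((ab)*b)* : |closure| = 1 (new start) + 3 (body) + 1 (new accept) = 5
  ((ab)*b)*a : |closure| = 5 + (1−1) = 5 (closure spills across the concat boundary because the left factor accepts ε)
  ((ab)*b)*a | b : |closure| = 1 + 5 + 1 = 7 (the new accept is not ε-reachable since no branch accepts ε)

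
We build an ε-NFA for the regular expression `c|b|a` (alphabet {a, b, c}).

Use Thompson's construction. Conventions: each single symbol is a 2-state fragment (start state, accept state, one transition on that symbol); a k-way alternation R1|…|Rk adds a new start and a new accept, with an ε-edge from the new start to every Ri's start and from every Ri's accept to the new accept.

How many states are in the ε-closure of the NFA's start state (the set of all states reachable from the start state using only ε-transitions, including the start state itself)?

4

Compute the ε-closure size of each fragment's start state recursively; a symbol fragment's start has no outgoing ε-edge, so its closure is just itself (size 1).
  c|b|a → new start ε-reaches every alternative's start; none of them accept ε, so the new accept is not reached: |closure| = 1 + 1 + 1 + 1 = 4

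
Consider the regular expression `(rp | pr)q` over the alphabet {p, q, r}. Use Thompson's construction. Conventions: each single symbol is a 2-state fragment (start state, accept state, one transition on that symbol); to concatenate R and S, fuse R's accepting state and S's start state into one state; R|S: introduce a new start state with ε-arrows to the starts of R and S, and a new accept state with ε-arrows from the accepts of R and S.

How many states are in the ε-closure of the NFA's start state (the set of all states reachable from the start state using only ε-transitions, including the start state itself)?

Compute the ε-closure size of each fragment's start state recursively; a symbol fragment's start has no outgoing ε-edge, so its closure is just itself (size 1).
  rp — same as the first factor's closure: C = 1
  pr — C equals the left operand's closure size = 1 (its accept is not ε-reachable, so the closure stops there)
  rp | pr — C = 1 + 1 + 1 = 3 (the new accept is not ε-reachable since no branch accepts ε)
  (rp | pr)q — same as the first factor's closure: C = 3

3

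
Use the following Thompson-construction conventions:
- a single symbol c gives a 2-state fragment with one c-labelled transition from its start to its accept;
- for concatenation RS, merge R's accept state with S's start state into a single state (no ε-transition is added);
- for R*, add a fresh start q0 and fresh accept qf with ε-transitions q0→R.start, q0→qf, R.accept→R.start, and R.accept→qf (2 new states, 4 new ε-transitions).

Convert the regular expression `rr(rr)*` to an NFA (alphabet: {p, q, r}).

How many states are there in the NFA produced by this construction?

7

Per subexpression:
Each of the 4 symbol leaves contributes a 2-state fragment.
  rr : 3 states
  (rr)* : 5 states
  rr(rr)* : 7 states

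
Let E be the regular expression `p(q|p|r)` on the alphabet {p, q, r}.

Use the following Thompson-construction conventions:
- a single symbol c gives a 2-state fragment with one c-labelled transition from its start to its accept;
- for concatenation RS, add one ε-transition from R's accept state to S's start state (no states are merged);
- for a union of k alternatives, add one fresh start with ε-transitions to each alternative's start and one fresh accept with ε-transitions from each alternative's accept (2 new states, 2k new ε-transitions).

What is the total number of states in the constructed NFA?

10

Per subexpression:
Each of the 4 symbol leaves contributes a 2-state fragment.
  q|p|r = 8 states
  p(q|p|r) = 10 states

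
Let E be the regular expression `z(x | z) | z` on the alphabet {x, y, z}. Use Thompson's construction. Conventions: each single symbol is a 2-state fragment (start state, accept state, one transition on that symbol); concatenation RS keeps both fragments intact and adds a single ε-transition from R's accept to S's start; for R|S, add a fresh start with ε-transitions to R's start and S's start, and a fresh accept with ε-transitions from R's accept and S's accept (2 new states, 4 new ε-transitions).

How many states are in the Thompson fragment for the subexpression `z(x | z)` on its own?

Fragment for `z(x | z)`:
Each of the 3 symbol leaves contributes a 2-state fragment.
  x | z — 6 states
  z(x | z) — 8 states

8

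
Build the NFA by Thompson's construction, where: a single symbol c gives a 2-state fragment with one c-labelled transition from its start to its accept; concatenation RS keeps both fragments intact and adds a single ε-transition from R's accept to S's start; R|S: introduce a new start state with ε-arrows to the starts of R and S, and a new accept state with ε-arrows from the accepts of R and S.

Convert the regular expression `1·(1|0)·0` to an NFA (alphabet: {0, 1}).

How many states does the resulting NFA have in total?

10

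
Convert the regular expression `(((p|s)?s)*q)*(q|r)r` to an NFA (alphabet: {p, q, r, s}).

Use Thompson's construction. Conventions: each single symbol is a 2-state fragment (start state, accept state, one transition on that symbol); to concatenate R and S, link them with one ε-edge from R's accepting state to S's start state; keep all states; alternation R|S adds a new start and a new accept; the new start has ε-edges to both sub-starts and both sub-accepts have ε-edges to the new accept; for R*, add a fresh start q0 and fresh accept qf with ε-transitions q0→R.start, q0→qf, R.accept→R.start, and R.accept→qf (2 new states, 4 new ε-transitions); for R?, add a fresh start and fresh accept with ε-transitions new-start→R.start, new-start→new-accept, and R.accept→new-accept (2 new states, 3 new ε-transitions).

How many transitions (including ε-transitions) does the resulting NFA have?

30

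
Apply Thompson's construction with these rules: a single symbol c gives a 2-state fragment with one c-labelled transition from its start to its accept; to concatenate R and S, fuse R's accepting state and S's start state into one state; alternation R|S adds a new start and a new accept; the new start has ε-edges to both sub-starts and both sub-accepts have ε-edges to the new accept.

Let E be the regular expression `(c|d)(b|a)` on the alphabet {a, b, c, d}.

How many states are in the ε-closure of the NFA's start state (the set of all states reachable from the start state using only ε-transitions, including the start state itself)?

Let C(F) = |ε-closure(F.start)| within fragment F, and note whether F accepts ε. Symbol fragments have C = 1 and do not accept ε. Then:
  c|d : |closure| = 1 + 1 + 1 = 3 (the new accept is not ε-reachable since no branch accepts ε)
  b|a : new start ε-reaches every alternative's start; none of them accept ε, so the new accept is not reached: |closure| = 1 + 1 + 1 = 3
  (c|d)(b|a) : same as the first factor's closure: |closure| = 3

3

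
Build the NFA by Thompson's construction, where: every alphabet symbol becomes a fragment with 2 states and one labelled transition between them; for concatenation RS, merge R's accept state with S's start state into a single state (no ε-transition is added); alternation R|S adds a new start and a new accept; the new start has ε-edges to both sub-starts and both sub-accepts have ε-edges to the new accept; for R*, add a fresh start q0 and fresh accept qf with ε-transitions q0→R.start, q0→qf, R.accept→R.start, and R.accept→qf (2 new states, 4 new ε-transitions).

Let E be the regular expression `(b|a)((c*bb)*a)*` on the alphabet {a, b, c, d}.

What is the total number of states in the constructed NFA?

16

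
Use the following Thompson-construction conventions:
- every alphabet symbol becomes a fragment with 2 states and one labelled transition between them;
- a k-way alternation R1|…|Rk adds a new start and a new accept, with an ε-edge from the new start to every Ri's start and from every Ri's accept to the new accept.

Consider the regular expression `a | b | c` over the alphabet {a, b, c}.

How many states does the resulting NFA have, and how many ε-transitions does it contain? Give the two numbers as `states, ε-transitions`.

Recursing over subexpressions:
Each of the 3 symbol leaves contributes 2 states and 0 ε-transitions.
  a | b | c — 8 states, 6 ε-transitions

8, 6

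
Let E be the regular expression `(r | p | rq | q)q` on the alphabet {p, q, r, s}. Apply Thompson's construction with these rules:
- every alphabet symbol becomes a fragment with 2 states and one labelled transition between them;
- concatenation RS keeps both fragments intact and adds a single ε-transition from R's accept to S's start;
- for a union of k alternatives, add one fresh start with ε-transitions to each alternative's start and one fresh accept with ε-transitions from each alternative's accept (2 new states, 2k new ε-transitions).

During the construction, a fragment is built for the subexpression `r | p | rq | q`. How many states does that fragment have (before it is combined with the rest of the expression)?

12

Fragment for `r | p | rq | q`:
Each of the 5 symbol leaves contributes a 2-state fragment.
  rq — 4 states
  r | p | rq | q — 12 states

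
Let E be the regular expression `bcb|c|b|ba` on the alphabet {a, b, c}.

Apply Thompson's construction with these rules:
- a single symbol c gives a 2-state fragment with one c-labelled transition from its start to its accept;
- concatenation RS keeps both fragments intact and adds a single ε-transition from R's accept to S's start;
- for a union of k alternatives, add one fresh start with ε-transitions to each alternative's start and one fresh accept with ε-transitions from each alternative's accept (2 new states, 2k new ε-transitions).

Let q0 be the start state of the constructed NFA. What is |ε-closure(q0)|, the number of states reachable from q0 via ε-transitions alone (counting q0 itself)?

Let C(F) = |ε-closure(F.start)| within fragment F, and note whether F accepts ε. Symbol fragments have C = 1 and do not accept ε. Then:
  bcb : C equals the left operand's closure size = 1 (its accept is not ε-reachable, so the closure stops there)
  ba : C equals the left operand's closure size = 1 (its accept is not ε-reachable, so the closure stops there)
  bcb|c|b|ba : C = 1 + 1 + 1 + 1 + 1 = 5 (the new accept is not ε-reachable since no branch accepts ε)

5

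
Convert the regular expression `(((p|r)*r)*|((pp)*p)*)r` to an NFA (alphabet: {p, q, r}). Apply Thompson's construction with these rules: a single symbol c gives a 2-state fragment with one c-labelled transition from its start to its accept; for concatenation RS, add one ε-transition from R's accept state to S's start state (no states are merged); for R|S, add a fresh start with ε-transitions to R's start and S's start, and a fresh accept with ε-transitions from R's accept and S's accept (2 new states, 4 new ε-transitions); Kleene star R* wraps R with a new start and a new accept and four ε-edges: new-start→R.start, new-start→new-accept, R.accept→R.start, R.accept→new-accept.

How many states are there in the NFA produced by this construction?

26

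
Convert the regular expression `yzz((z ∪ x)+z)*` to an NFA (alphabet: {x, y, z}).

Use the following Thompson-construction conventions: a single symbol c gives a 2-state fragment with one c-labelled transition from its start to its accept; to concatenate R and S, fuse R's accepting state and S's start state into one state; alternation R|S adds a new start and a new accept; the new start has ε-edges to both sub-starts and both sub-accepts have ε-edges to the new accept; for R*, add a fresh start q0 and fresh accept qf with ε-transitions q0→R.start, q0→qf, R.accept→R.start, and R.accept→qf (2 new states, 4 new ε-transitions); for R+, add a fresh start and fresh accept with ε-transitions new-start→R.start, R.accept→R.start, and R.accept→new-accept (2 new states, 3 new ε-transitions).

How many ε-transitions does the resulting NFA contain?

Bottom-up over the parse tree:
Each of the 6 symbol leaves contributes 0 ε-transitions.
  z ∪ x : 4 ε-transitions
  (z ∪ x)+ : 7 ε-transitions
  (z ∪ x)+z : 7 ε-transitions
  ((z ∪ x)+z)* : 11 ε-transitions
  yzz((z ∪ x)+z)* : 11 ε-transitions

11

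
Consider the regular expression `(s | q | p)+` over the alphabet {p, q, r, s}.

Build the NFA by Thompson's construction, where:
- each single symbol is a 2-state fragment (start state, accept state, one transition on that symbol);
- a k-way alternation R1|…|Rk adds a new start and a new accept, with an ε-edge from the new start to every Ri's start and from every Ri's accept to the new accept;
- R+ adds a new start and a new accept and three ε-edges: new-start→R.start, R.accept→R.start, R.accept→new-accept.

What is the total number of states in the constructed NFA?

Recursing over subexpressions:
Each of the 3 symbol leaves contributes a 2-state fragment.
  s | q | p = 8 states
  (s | q | p)+ = 10 states

10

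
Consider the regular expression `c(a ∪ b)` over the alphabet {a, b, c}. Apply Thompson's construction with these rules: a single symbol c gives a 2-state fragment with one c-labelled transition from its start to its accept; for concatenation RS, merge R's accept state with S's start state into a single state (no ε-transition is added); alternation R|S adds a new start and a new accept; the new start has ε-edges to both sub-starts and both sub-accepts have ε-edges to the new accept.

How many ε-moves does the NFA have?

Building bottom-up:
Each of the 3 symbol leaves contributes 0 ε-transitions.
  a ∪ b → 4 ε-transitions
  c(a ∪ b) → 4 ε-transitions

4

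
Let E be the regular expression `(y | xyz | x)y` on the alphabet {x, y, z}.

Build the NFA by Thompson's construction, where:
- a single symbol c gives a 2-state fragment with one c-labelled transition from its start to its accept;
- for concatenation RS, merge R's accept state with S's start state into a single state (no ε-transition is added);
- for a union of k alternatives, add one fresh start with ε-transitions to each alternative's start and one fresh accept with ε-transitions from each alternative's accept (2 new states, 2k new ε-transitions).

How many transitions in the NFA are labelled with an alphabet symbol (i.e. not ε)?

Building bottom-up:
Each of the 6 symbol leaves contributes exactly 1 symbol transition.
  xyz = 3 symbol transitions
  y | xyz | x = 5 symbol transitions
  (y | xyz | x)y = 6 symbol transitions

6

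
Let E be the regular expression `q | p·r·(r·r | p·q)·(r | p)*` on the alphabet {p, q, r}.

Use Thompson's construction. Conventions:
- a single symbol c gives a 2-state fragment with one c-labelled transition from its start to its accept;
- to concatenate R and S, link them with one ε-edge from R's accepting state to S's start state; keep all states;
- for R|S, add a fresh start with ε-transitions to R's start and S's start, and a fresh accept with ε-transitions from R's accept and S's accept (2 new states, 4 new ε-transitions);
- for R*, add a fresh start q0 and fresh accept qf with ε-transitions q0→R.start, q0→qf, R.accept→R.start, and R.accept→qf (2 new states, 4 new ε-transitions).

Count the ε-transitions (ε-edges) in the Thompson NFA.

Recursing over subexpressions:
Each of the 9 symbol leaves contributes 0 ε-transitions.
  r·r → 1 ε-transition
  p·q → 1 ε-transition
  r·r | p·q → 6 ε-transitions
  r | p → 4 ε-transitions
  (r | p)* → 8 ε-transitions
  p·r·(r·r | p·q)·(r | p)* → 17 ε-transitions
  q | p·r·(r·r | p·q)·(r | p)* → 21 ε-transitions

21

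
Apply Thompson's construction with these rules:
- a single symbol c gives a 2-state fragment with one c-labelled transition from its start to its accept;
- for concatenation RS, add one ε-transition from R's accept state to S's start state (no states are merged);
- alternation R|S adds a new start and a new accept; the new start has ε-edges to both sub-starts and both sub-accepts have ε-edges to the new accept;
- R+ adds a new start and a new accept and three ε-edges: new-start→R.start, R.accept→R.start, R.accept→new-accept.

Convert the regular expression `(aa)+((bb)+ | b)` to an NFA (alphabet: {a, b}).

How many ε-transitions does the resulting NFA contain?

13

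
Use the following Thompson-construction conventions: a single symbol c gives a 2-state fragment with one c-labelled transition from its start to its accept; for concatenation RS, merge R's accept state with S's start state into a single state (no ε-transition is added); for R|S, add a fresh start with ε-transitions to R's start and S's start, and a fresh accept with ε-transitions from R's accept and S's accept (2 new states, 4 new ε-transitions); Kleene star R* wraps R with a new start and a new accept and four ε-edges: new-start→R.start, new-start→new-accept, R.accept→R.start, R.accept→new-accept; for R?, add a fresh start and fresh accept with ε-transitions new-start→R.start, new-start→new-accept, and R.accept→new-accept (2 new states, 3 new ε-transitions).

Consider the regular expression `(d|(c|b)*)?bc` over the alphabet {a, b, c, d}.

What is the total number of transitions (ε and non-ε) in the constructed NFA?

Recursing over subexpressions:
Each of the 5 symbol leaves contributes 1 transition (1 symbol, 0 ε).
  c|b → 6 transitions (2 symbol, 4 ε)
  (c|b)* → 10 transitions (2 symbol, 8 ε)
  d|(c|b)* → 15 transitions (3 symbol, 12 ε)
  (d|(c|b)*)? → 18 transitions (3 symbol, 15 ε)
  (d|(c|b)*)?bc → 20 transitions (5 symbol, 15 ε)

20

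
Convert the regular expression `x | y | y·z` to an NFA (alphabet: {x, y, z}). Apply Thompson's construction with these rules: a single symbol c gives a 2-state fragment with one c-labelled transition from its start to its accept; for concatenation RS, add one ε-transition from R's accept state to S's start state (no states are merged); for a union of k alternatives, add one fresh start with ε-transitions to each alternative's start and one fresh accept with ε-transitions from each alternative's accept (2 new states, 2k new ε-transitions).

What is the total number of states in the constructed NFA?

10

By structural recursion:
Each of the 4 symbol leaves contributes a 2-state fragment.
  y·z — 4 states
  x | y | y·z — 10 states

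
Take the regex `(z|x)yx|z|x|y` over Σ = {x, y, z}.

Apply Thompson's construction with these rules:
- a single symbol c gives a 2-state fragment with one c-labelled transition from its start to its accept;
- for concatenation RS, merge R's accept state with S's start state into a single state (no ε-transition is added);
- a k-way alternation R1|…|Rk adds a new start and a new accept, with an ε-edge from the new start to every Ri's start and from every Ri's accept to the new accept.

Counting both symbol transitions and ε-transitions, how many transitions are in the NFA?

19

Building bottom-up:
Each of the 7 symbol leaves contributes 1 transition (1 symbol, 0 ε).
  z|x → 6 transitions (2 symbol, 4 ε)
  (z|x)yx → 8 transitions (4 symbol, 4 ε)
  (z|x)yx|z|x|y → 19 transitions (7 symbol, 12 ε)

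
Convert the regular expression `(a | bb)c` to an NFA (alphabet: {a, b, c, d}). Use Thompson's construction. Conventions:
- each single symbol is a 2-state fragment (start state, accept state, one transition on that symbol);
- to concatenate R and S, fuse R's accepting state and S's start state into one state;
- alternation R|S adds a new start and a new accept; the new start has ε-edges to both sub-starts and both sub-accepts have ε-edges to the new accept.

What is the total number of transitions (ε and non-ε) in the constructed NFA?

By structural recursion:
Each of the 4 symbol leaves contributes 1 transition (1 symbol, 0 ε).
  bb : 2 transitions (2 symbol, 0 ε)
  a | bb : 7 transitions (3 symbol, 4 ε)
  (a | bb)c : 8 transitions (4 symbol, 4 ε)

8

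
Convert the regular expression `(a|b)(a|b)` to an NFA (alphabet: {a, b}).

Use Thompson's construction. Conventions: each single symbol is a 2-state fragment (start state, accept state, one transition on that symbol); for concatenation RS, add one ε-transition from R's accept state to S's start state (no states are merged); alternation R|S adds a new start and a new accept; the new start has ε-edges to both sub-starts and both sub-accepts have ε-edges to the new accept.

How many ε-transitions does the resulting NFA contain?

Building bottom-up:
Each of the 4 symbol leaves contributes 0 ε-transitions.
  a|b : 4 ε-transitions
  a|b : 4 ε-transitions
  (a|b)(a|b) : 9 ε-transitions

9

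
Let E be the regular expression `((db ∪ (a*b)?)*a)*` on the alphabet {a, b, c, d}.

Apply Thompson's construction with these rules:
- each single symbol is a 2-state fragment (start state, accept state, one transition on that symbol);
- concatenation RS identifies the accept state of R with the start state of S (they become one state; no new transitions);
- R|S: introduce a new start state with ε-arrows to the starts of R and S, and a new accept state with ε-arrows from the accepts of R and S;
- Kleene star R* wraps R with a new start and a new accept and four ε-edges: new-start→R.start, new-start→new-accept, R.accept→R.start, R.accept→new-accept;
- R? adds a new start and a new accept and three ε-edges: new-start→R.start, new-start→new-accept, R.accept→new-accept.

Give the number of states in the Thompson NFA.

17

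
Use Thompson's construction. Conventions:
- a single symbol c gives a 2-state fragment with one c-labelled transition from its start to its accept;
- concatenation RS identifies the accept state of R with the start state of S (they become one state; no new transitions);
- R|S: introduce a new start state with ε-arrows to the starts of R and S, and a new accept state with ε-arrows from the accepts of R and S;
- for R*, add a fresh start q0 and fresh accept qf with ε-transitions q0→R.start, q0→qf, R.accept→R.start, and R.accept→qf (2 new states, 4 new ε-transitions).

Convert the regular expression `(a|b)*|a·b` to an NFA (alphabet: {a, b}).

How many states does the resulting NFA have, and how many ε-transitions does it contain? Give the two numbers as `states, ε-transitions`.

13, 12

Recursing over subexpressions:
Each of the 4 symbol leaves contributes 2 states and 0 ε-transitions.
  a|b : 6 states, 4 ε-transitions
  (a|b)* : 8 states, 8 ε-transitions
  a·b : 3 states, 0 ε-transitions
  (a|b)*|a·b : 13 states, 12 ε-transitions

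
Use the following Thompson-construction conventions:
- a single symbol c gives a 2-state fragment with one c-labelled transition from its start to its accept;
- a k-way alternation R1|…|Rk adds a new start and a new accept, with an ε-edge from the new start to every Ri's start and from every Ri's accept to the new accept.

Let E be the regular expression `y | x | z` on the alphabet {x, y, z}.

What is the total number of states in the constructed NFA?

8

Per subexpression:
Each of the 3 symbol leaves contributes a 2-state fragment.
  y | x | z → 8 states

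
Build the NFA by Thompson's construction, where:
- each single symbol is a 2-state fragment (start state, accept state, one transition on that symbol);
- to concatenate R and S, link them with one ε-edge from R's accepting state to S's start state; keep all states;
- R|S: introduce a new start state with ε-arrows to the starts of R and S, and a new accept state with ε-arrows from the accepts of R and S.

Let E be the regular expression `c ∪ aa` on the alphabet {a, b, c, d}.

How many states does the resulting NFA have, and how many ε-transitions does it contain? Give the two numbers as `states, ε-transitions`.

Bottom-up over the parse tree:
Each of the 3 symbol leaves contributes 2 states and 0 ε-transitions.
  aa → 4 states, 1 ε-transition
  c ∪ aa → 8 states, 5 ε-transitions

8, 5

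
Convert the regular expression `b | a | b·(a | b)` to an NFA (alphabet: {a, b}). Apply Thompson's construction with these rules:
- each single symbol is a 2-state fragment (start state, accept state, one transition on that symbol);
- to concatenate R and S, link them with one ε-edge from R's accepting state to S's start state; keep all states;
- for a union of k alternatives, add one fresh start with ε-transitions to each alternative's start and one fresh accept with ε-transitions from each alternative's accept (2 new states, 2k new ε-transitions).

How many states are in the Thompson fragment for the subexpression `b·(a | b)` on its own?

8

Fragment for `b·(a | b)`:
Each of the 3 symbol leaves contributes a 2-state fragment.
  a | b : 6 states
  b·(a | b) : 8 states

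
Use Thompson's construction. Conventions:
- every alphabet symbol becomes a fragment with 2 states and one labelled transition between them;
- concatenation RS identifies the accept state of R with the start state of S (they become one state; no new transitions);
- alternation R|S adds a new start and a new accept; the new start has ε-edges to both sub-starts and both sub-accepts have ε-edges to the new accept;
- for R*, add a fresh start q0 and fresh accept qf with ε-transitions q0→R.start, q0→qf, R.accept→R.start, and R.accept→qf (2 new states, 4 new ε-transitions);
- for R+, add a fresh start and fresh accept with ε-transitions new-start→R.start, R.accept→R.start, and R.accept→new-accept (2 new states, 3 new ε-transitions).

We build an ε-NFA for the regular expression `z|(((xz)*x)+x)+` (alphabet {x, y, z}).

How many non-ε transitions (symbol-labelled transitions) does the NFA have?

Bottom-up over the parse tree:
Each of the 5 symbol leaves contributes exactly 1 symbol transition.
  xz → 2 symbol transitions
  (xz)* → 2 symbol transitions
  (xz)*x → 3 symbol transitions
  ((xz)*x)+ → 3 symbol transitions
  ((xz)*x)+x → 4 symbol transitions
  (((xz)*x)+x)+ → 4 symbol transitions
  z|(((xz)*x)+x)+ → 5 symbol transitions

5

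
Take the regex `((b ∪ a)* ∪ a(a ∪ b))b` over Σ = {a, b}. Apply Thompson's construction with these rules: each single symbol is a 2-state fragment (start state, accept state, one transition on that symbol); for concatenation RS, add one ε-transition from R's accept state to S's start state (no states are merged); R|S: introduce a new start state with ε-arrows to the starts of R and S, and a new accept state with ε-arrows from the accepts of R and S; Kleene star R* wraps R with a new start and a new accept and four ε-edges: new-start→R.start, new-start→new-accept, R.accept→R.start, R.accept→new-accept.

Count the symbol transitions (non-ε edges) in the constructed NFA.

6

Per subexpression:
Each of the 6 symbol leaves contributes exactly 1 symbol transition.
  b ∪ a = 2 symbol transitions
  (b ∪ a)* = 2 symbol transitions
  a ∪ b = 2 symbol transitions
  a(a ∪ b) = 3 symbol transitions
  (b ∪ a)* ∪ a(a ∪ b) = 5 symbol transitions
  ((b ∪ a)* ∪ a(a ∪ b))b = 6 symbol transitions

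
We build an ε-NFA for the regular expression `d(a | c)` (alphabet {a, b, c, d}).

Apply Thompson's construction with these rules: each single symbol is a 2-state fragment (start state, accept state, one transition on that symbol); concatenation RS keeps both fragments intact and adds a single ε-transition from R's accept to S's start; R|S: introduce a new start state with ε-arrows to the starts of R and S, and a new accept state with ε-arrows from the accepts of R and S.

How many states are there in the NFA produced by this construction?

8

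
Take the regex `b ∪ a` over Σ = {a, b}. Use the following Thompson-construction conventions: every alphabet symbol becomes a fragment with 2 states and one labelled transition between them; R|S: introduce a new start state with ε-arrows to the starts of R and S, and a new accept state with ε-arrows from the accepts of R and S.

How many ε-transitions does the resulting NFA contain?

By structural recursion:
Each of the 2 symbol leaves contributes 0 ε-transitions.
  b ∪ a = 4 ε-transitions

4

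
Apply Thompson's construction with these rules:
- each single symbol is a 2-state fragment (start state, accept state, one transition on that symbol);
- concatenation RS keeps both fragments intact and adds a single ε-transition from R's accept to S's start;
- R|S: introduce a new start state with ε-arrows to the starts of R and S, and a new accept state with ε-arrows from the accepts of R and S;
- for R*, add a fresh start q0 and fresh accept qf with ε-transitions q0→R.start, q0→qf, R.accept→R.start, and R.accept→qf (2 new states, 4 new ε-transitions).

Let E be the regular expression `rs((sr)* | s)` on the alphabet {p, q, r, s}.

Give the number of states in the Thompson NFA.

Per subexpression:
Each of the 5 symbol leaves contributes a 2-state fragment.
  sr → 4 states
  (sr)* → 6 states
  (sr)* | s → 10 states
  rs((sr)* | s) → 14 states

14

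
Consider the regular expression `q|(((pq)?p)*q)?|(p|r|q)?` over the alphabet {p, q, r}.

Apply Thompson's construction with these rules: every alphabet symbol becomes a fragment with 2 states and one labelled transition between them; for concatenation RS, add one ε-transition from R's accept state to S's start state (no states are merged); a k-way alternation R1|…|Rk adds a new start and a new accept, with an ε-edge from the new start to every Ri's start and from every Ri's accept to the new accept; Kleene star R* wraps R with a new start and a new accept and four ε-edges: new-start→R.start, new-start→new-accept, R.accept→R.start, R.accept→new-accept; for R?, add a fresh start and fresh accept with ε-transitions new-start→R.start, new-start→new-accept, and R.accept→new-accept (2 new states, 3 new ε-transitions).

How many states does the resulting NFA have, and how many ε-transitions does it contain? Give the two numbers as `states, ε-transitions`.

Per subexpression:
Each of the 8 symbol leaves contributes 2 states and 0 ε-transitions.
  pq — 4 states, 1 ε-transition
  (pq)? — 6 states, 4 ε-transitions
  (pq)?p — 8 states, 5 ε-transitions
  ((pq)?p)* — 10 states, 9 ε-transitions
  ((pq)?p)*q — 12 states, 10 ε-transitions
  (((pq)?p)*q)? — 14 states, 13 ε-transitions
  p|r|q — 8 states, 6 ε-transitions
  (p|r|q)? — 10 states, 9 ε-transitions
  q|(((pq)?p)*q)?|(p|r|q)? — 28 states, 28 ε-transitions

28, 28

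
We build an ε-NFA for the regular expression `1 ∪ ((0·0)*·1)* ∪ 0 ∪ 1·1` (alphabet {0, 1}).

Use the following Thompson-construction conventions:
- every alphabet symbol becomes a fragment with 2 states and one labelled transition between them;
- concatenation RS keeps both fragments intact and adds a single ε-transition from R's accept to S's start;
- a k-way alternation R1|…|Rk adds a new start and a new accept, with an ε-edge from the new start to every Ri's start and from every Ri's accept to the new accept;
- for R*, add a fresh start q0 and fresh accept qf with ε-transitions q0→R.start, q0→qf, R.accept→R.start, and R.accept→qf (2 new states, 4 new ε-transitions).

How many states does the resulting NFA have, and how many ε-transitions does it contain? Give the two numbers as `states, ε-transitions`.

Bottom-up over the parse tree:
Each of the 7 symbol leaves contributes 2 states and 0 ε-transitions.
  0·0 → 4 states, 1 ε-transition
  (0·0)* → 6 states, 5 ε-transitions
  (0·0)*·1 → 8 states, 6 ε-transitions
  ((0·0)*·1)* → 10 states, 10 ε-transitions
  1·1 → 4 states, 1 ε-transition
  1 ∪ ((0·0)*·1)* ∪ 0 ∪ 1·1 → 20 states, 19 ε-transitions

20, 19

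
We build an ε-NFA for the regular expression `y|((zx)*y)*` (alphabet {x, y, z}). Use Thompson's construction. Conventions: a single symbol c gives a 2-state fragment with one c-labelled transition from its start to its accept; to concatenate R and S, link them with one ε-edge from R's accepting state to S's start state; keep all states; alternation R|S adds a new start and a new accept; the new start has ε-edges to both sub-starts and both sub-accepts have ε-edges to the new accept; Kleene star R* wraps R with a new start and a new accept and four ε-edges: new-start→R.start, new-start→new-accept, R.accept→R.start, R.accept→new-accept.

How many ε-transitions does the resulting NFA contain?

14

Building bottom-up:
Each of the 4 symbol leaves contributes 0 ε-transitions.
  zx = 1 ε-transition
  (zx)* = 5 ε-transitions
  (zx)*y = 6 ε-transitions
  ((zx)*y)* = 10 ε-transitions
  y|((zx)*y)* = 14 ε-transitions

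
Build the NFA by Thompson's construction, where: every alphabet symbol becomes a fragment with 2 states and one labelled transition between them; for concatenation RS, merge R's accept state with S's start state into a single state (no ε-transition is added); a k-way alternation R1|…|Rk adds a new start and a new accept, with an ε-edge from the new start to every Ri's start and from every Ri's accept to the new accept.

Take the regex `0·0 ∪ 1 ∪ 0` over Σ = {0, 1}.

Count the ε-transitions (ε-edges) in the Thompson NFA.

Recursing over subexpressions:
Each of the 4 symbol leaves contributes 0 ε-transitions.
  0·0 : 0 ε-transitions
  0·0 ∪ 1 ∪ 0 : 6 ε-transitions

6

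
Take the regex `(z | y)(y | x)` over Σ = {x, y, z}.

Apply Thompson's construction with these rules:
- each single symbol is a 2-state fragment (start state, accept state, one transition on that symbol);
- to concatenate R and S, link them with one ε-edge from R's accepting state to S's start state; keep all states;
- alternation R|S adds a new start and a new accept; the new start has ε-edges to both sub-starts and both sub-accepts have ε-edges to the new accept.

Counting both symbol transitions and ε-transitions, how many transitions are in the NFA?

13

By structural recursion:
Each of the 4 symbol leaves contributes 1 transition (1 symbol, 0 ε).
  z | y → 6 transitions (2 symbol, 4 ε)
  y | x → 6 transitions (2 symbol, 4 ε)
  (z | y)(y | x) → 13 transitions (4 symbol, 9 ε)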